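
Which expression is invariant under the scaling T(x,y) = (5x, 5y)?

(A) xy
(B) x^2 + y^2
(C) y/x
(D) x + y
C

Under the uniform scaling T(x,y) = (5x, 5y):
Substitute the transformed coordinates into each option and compare with the original:
(A) xy  ->  (5x)(5y) = 25xy   [differs from xy: not invariant]
(B) x^2 + y^2  ->  (5x)^2 + (5y)^2 = 25x^2 + 25y^2   [differs from x^2 + y^2: not invariant]
(C) y/x  ->  (5y)/(5x) = y/x   [equals y/x: invariant]
(D) x + y  ->  (5x) + (5y) = 5x + 5y   [differs from x + y: not invariant]

Only option (C), y/x, is unchanged by the transformation.
The common factor 5 cancels in a ratio of coordinates, while sums, products and sums of squares pick up factors of 5 or 25.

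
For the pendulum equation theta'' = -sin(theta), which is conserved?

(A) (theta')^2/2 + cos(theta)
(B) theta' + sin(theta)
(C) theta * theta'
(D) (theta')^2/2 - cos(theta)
D

A first integral I satisfies dI/dt = 0 along every solution. Differentiate each option and use the equation of motion:
(A) d/dt[(theta')^2/2 + cos(theta)] = theta' theta'' - sin(theta) theta' = -2 theta' sin(theta), not identically 0
(B) d/dt[theta' + sin(theta)] = theta'' + cos(theta) theta' = -sin(theta) + theta' cos(theta), not identically 0
(C) d/dt[theta * theta'] = (theta')^2 + theta theta'' = (theta')^2 - theta sin(theta), not identically 0
(D) d/dt[(theta')^2/2 - cos(theta)] = theta' theta'' + sin(theta) theta' = theta'(-sin(theta)) + theta' sin(theta) = 0

Only (D) has zero time-derivative. This is the total energy: kinetic (theta')^2/2 plus potential -cos(theta).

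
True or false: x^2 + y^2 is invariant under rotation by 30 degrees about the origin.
True

Applying rotation by 30 degrees: x' = x*cos(30 degrees) - y*sin(30 degrees) = sqrt(3)x/2 - y/2, y' = x*sin(30 degrees) + y*cos(30 degrees) = x/2 + sqrt(3)y/2

Substituting into x^2 + y^2:
(sqrt(3)x/2 - y/2)^2 + (x/2 + sqrt(3)y/2)^2
= x^2 + y^2

This equals the original expression x^2 + y^2, so it IS invariant.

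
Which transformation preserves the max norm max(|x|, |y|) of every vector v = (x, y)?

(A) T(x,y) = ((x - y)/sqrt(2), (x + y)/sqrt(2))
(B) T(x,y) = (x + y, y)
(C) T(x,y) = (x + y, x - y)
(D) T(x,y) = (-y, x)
D

A transformation preserves a norm if ||T(v)|| = ||v|| for every v; a single vector where the norm changes rules an option out.

(A) T(x,y) = ((x - y)/sqrt(2), (x + y)/sqrt(2)): v = (1, 0) has norm max(|1|, |0|) = 1, but T(v) = (sqrt(2)/2, sqrt(2)/2) has norm sqrt(2)/2 -- not preserved.
(B) T(x,y) = (x + y, y): v = (1, 1) has norm max(|1|, |1|) = 1, but T(v) = (2, 1) has norm 2 -- not preserved.
(C) T(x,y) = (x + y, x - y): v = (1, 1) has norm max(|1|, |1|) = 1, but T(v) = (2, 0) has norm 2 -- not preserved.
(D) T(x,y) = (-y, x): preserves the norm -- it only permutes the coordinates and/or flips signs, which leaves max(|x|, |y|) unchanged.

Therefore the answer is (D).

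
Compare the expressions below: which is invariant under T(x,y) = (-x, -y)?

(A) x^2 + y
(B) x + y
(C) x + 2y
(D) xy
D

An expression E(x,y) is invariant under T if E(T(x,y)) = E(x,y). Here T(x,y) = (-x, -y).
Substitute the transformed coordinates into each option and compare with the original:
(A) x^2 + y  ->  (-x)^2 + (-y) = x^2 - y   [differs from x^2 + y: not invariant]
(B) x + y  ->  (-x) + (-y) = -x - y   [differs from x + y: not invariant]
(C) x + 2y  ->  (-x) + 2(-y) = -x - 2y   [differs from x + 2y: not invariant]
(D) xy  ->  (-x)(-y) = xy   [equals xy: invariant]

Only option (D), xy, is unchanged by the transformation.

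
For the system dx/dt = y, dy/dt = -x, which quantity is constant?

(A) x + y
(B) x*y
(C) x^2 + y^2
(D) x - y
C

A first integral I satisfies dI/dt = 0 along every solution. Differentiate each option and use the equation of motion:
(A) d/dt[x + y] = y + (-x) = y - x, not identically 0
(B) d/dt[x*y] = (dx/dt)y + x(dy/dt) = y^2 - x^2, not identically 0
(C) d/dt[x^2 + y^2] = 2x*dx/dt + 2y*dy/dt = 2x*y + 2y*(-x) = 0
(D) d/dt[x - y] = y - (-x) = x + y, not identically 0

Only (C) has zero time-derivative. So x^2 + y^2 (the squared radius; trajectories are circles) is the conserved quantity.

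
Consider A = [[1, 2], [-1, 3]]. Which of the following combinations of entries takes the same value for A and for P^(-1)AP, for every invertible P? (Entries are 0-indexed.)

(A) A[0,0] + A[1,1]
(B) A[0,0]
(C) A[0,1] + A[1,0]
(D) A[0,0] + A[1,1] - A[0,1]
A

A[0,0] + A[1,1] is the trace of A. By the cyclic property of the trace, tr(P^(-1)AP) = tr(APP^(-1)) = tr(A), so it is the same for every matrix similar to A.

The other combinations are not similarity invariants. For example, take P = [[1, -1], [0, 1]] (det P = 1), so P^(-1) = [[1, 1], [0, 1]] and
B = P^(-1)AP = [[0, 5], [-1, 4]].
Evaluating each option on A and on B:
(A) A[0,0] + A[1,1]: 4 for A, 4 for B -> unchanged
(B) A[0,0]: 1 for A, 0 for B -> changes
(C) A[0,1] + A[1,0]: 1 for A, 4 for B -> changes
(D) A[0,0] + A[1,1] - A[0,1]: 2 for A, -1 for B -> changes

Only (A) A[0,0] + A[1,1] = 4 survives (and it does so for every P, not just this one), so it is the invariant.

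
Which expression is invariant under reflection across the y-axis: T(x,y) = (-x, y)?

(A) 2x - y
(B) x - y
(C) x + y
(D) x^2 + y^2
D

The map is reflection across the y-axis: T(x,y) = (-x, y).
Substitute the transformed coordinates into each option and compare with the original:
(A) 2x - y  ->  2(-x) - (y) = -2x - y   [differs from 2x - y: not invariant]
(B) x - y  ->  (-x) - (y) = -x - y   [differs from x - y: not invariant]
(C) x + y  ->  (-x) + (y) = -x + y   [differs from x + y: not invariant]
(D) x^2 + y^2  ->  (-x)^2 + (y)^2 = x^2 + y^2   [equals x^2 + y^2: invariant]

Only option (D), x^2 + y^2, is unchanged by the transformation.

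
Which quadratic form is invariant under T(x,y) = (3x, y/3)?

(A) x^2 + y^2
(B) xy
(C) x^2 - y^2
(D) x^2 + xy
B

T multiplies x by 3 and divides y by 3.
Substitute the transformed coordinates into each option and compare with the original:
(A) x^2 + y^2  ->  (3x)^2 + (y/3)^2 = 9x^2 + y^2/9   [differs from x^2 + y^2: not invariant]
(B) xy  ->  (3x)(y/3) = xy   [equals xy: invariant]
(C) x^2 - y^2  ->  (3x)^2 - (y/3)^2 = 9x^2 - y^2/9   [differs from x^2 - y^2: not invariant]
(D) x^2 + xy  ->  (3x)^2 + (3x)(y/3) = 9x^2 + xy   [differs from x^2 + xy: not invariant]

Only option (B), xy, is unchanged by the transformation.
The factors 3 and 1/3 cancel only in the pure product xy.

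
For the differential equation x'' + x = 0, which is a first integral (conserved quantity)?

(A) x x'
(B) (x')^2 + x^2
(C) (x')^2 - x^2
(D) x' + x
B

A first integral I satisfies dI/dt = 0 along every solution. Differentiate each option and use the equation of motion:
(A) d/dt[x x'] = (x')^2 + x x'' = (x')^2 - x^2, not identically 0
(B) d/dt[(x')^2 + x^2] = 2x'x'' + 2x x' = 2x'(-x) + 2x x' = 0
(C) d/dt[(x')^2 - x^2] = 2x'x'' - 2x x' = -4x x', not identically 0
(D) d/dt[x' + x] = x'' + x' = -x + x', not identically 0

Only (B) has zero time-derivative. So the energy-like quantity (x')^2 + x^2 is the first integral.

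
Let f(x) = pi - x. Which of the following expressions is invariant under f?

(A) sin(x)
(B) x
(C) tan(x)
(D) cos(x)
A

For f(x) = pi - x:
sin(pi - x) = sin(x), so sine is invariant under this transformation.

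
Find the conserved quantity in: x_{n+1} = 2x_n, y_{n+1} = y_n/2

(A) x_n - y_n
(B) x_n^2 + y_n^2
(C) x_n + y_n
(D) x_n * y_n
D

For the recurrence x_{n+1} = 2x_n, y_{n+1} = y_n/2:

x_{n+1} * y_{n+1} = (2x_n) * (y_n/2) = x_n * y_n
The product is conserved.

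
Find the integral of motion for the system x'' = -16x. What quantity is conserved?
E = (x')^2 + 16x^2

Multiply the equation by x':
x' * x'' = -16x * x'
The left side is d/dt[(x')^2/2] and the right side is d/dt[-16x^2/2], so
d/dt[(x')^2/2 + 16x^2/2] = 0, i.e. (x')^2/2 + 16x^2/2 = constant.
Multiplying by 2, the integral of motion is E = (x')^2 + 16x^2.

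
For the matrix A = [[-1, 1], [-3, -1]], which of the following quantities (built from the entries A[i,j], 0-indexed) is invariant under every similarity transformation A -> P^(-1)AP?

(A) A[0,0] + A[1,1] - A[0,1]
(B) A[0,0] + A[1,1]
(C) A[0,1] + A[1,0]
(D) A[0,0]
B

A[0,0] + A[1,1] is the trace of A. By the cyclic property of the trace, tr(P^(-1)AP) = tr(APP^(-1)) = tr(A), so it is the same for every matrix similar to A.

The other combinations are not similarity invariants. For example, take P = [[1, 1], [1, 2]] (det P = 1), so P^(-1) = [[2, -1], [-1, 1]] and
B = P^(-1)AP = [[4, 7], [-4, -6]].
Evaluating each option on A and on B:
(A) A[0,0] + A[1,1] - A[0,1]: -3 for A, -9 for B -> changes
(B) A[0,0] + A[1,1]: -2 for A, -2 for B -> unchanged
(C) A[0,1] + A[1,0]: -2 for A, 3 for B -> changes
(D) A[0,0]: -1 for A, 4 for B -> changes

Only (B) A[0,0] + A[1,1] = -2 survives (and it does so for every P, not just this one), so it is the invariant.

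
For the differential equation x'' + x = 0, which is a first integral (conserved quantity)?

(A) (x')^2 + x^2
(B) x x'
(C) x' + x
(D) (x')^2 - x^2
A

A first integral I satisfies dI/dt = 0 along every solution. Differentiate each option and use the equation of motion:
(A) d/dt[(x')^2 + x^2] = 2x'x'' + 2x x' = 2x'(-x) + 2x x' = 0
(B) d/dt[x x'] = (x')^2 + x x'' = (x')^2 - x^2, not identically 0
(C) d/dt[x' + x] = x'' + x' = -x + x', not identically 0
(D) d/dt[(x')^2 - x^2] = 2x'x'' - 2x x' = -4x x', not identically 0

Only (A) has zero time-derivative. So the energy-like quantity (x')^2 + x^2 is the first integral.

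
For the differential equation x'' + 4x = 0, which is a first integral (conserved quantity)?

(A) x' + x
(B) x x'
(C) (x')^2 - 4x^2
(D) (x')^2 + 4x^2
D

A first integral I satisfies dI/dt = 0 along every solution. Differentiate each option and use the equation of motion:
(A) d/dt[x' + x] = x'' + x' = -4x + x', not identically 0
(B) d/dt[x x'] = (x')^2 + x x'' = (x')^2 - 4x^2, not identically 0
(C) d/dt[(x')^2 - 4x^2] = 2x'x'' - 8x x' = -16x x', not identically 0
(D) d/dt[(x')^2 + 4x^2] = 2x'x'' + 8x x' = 2x'(-4x) + 8x x' = 0

Only (D) has zero time-derivative. So the energy-like quantity (x')^2 + 4x^2 is the first integral.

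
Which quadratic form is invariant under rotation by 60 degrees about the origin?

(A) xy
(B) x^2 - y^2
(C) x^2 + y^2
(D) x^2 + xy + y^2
C

Rotation by 60 degrees sends (x, y) to (x/2 - sqrt(3)y/2, sqrt(3)x/2 + y/2).
Substitute the transformed coordinates into each option and compare with the original:
(A) xy  ->  (x/2 - sqrt(3)y/2)(sqrt(3)x/2 + y/2) = sqrt(3)x^2/4 - xy/2 - sqrt(3)y^2/4   [differs from xy: not invariant]
(B) x^2 - y^2  ->  (x/2 - sqrt(3)y/2)^2 - (sqrt(3)x/2 + y/2)^2 = -x^2/2 - sqrt(3)xy + y^2/2   [differs from x^2 - y^2: not invariant]
(C) x^2 + y^2  ->  (x/2 - sqrt(3)y/2)^2 + (sqrt(3)x/2 + y/2)^2 = x^2 + y^2   [equals x^2 + y^2: invariant]
(D) x^2 + xy + y^2  ->  (x/2 - sqrt(3)y/2)^2 + (x/2 - sqrt(3)y/2)(sqrt(3)x/2 + y/2) + (sqrt(3)x/2 + y/2)^2 = sqrt(3)x^2/4 + x^2 - xy/2 - sqrt(3)y^2/4 + y^2   [differs from x^2 + xy + y^2: not invariant]

Only option (C), x^2 + y^2, is unchanged by the transformation.
x^2 + y^2 is the squared distance from the origin, which rotations preserve.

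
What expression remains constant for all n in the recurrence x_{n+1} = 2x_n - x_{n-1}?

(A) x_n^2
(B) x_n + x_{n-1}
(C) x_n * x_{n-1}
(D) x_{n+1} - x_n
D

For the recurrence x_{n+1} = 2x_n - x_{n-1}:

If x_{n+1} = 2x_n - x_{n-1}, then:
x_{n+1} - x_n = x_n - x_{n-1}
The first difference is constant throughout the sequence.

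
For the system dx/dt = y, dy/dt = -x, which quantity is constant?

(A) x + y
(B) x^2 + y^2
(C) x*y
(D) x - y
B

A first integral I satisfies dI/dt = 0 along every solution. Differentiate each option and use the equation of motion:
(A) d/dt[x + y] = y + (-x) = y - x, not identically 0
(B) d/dt[x^2 + y^2] = 2x*dx/dt + 2y*dy/dt = 2x*y + 2y*(-x) = 0
(C) d/dt[x*y] = (dx/dt)y + x(dy/dt) = y^2 - x^2, not identically 0
(D) d/dt[x - y] = y - (-x) = x + y, not identically 0

Only (B) has zero time-derivative. So x^2 + y^2 (the squared radius; trajectories are circles) is the conserved quantity.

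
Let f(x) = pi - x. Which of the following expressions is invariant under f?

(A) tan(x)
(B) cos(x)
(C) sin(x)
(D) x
C

For f(x) = pi - x:
sin(pi - x) = sin(x), so sine is invariant under this transformation.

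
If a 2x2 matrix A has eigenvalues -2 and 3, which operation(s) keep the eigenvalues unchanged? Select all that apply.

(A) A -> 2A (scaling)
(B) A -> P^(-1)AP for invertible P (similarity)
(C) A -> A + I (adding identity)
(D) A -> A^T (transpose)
B and D

Eigenvalues are preserved by:
1. Similarity transformations: A -> P^(-1)AP (same characteristic polynomial)
2. Transpose: A^T has the same eigenvalues as A

Eigenvalues are NOT preserved by:
- Adding identity: eigenvalues become -2+1, 3+1
- Scaling: eigenvalues become -4, 6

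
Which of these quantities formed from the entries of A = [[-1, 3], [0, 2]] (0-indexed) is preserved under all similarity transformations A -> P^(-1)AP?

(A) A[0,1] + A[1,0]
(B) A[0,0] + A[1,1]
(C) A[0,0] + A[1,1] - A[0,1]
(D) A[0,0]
B

A[0,0] + A[1,1] is the trace of A. By the cyclic property of the trace, tr(P^(-1)AP) = tr(APP^(-1)) = tr(A), so it is the same for every matrix similar to A.

The other combinations are not similarity invariants. For example, take P = [[1, 1], [1, 2]] (det P = 1), so P^(-1) = [[2, -1], [-1, 1]] and
B = P^(-1)AP = [[2, 6], [0, -1]].
Evaluating each option on A and on B:
(A) A[0,1] + A[1,0]: 3 for A, 6 for B -> changes
(B) A[0,0] + A[1,1]: 1 for A, 1 for B -> unchanged
(C) A[0,0] + A[1,1] - A[0,1]: -2 for A, -5 for B -> changes
(D) A[0,0]: -1 for A, 2 for B -> changes

Only (B) A[0,0] + A[1,1] = 1 survives (and it does so for every P, not just this one), so it is the invariant.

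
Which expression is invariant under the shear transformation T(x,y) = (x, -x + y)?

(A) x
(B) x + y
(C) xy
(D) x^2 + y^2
A

Under the shear T(x,y) = (x, -x + y):
Substitute the transformed coordinates into each option and compare with the original:
(A) x  ->  (x) = x   [equals x: invariant]
(B) x + y  ->  (x) + (-x + y) = y   [differs from x + y: not invariant]
(C) xy  ->  (x)(-x + y) = -x^2 + xy   [differs from xy: not invariant]
(D) x^2 + y^2  ->  (x)^2 + (-x + y)^2 = 2x^2 - 2xy + y^2   [differs from x^2 + y^2: not invariant]

Only option (A), x, is unchanged by the transformation.
A vertical shear moves points parallel to the y-axis, so the x-coordinate (and any function of x alone) is unchanged.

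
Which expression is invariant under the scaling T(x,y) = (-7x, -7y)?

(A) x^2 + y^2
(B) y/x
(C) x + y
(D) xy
B

Under the uniform scaling T(x,y) = (-7x, -7y):
Substitute the transformed coordinates into each option and compare with the original:
(A) x^2 + y^2  ->  (-7x)^2 + (-7y)^2 = 49x^2 + 49y^2   [differs from x^2 + y^2: not invariant]
(B) y/x  ->  (-7y)/(-7x) = y/x   [equals y/x: invariant]
(C) x + y  ->  (-7x) + (-7y) = -7x - 7y   [differs from x + y: not invariant]
(D) xy  ->  (-7x)(-7y) = 49xy   [differs from xy: not invariant]

Only option (B), y/x, is unchanged by the transformation.
The common factor -7 cancels in a ratio of coordinates, while sums, products and sums of squares pick up factors of -7 or 49.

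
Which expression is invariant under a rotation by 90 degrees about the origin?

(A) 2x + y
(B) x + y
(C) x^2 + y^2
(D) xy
C

A rotation by 90 degrees sends (x, y) to (-y, x).
Substitute the transformed coordinates into each option and compare with the original:
(A) 2x + y  ->  2(-y) + (x) = x - 2y   [differs from 2x + y: not invariant]
(B) x + y  ->  (-y) + (x) = x - y   [differs from x + y: not invariant]
(C) x^2 + y^2  ->  (-y)^2 + (x)^2 = x^2 + y^2   [equals x^2 + y^2: invariant]
(D) xy  ->  (-y)(x) = -xy   [differs from xy: not invariant]

Only option (C), x^2 + y^2, is unchanged by the transformation.
Geometrically, x^2 + y^2 is the squared distance from the origin, which every rotation about the origin preserves.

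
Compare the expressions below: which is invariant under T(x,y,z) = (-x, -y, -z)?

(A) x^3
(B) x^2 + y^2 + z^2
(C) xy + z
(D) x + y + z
B

Apply T(x,y,z) = (-x, -y, -z) to each option, i.e. replace (x, y, z) by the transformed coordinates.
Substitute the transformed coordinates into each option and compare with the original:
(A) x^3  ->  (-x)^3 = -x^3   [differs from x^3: not invariant]
(B) x^2 + y^2 + z^2  ->  (-x)^2 + (-y)^2 + (-z)^2 = x^2 + y^2 + z^2   [equals x^2 + y^2 + z^2: invariant]
(C) xy + z  ->  (-x)(-y) + (-z) = xy - z   [differs from xy + z: not invariant]
(D) x + y + z  ->  (-x) + (-y) + (-z) = -x - y - z   [differs from x + y + z: not invariant]

Only option (B), x^2 + y^2 + z^2, is unchanged by the transformation.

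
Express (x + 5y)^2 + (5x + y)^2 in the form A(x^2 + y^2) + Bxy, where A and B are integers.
26(x^2 + y^2) + 20xy

Expanding: (x + 5y)^2 = x^2 + 10xy + 25y^2
(5x + y)^2 = 25x^2 + 10xy + y^2
Sum = (1+25)(x^2+y^2) + 20xy = 26(x^2 + y^2) + 20xy
This is symmetric in x and y.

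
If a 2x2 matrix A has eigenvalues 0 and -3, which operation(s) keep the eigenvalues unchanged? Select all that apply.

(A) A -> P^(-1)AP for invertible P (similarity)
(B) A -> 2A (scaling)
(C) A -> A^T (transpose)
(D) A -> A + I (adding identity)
A and C

Eigenvalues are preserved by:
1. Similarity transformations: A -> P^(-1)AP (same characteristic polynomial)
2. Transpose: A^T has the same eigenvalues as A

Eigenvalues are NOT preserved by:
- Adding identity: eigenvalues become 0+1, -3+1
- Scaling: eigenvalues become 0, -6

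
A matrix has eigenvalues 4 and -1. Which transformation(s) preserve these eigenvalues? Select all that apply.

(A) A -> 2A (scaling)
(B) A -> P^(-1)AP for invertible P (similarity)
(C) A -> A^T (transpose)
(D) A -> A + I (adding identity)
B and C

Eigenvalues are preserved by:
1. Similarity transformations: A -> P^(-1)AP (same characteristic polynomial)
2. Transpose: A^T has the same eigenvalues as A

Eigenvalues are NOT preserved by:
- Adding identity: eigenvalues become 4+1, -1+1
- Scaling: eigenvalues become 8, -2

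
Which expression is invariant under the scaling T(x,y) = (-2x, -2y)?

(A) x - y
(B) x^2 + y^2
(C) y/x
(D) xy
C

Under the uniform scaling T(x,y) = (-2x, -2y):
Substitute the transformed coordinates into each option and compare with the original:
(A) x - y  ->  (-2x) - (-2y) = -2x + 2y   [differs from x - y: not invariant]
(B) x^2 + y^2  ->  (-2x)^2 + (-2y)^2 = 4x^2 + 4y^2   [differs from x^2 + y^2: not invariant]
(C) y/x  ->  (-2y)/(-2x) = y/x   [equals y/x: invariant]
(D) xy  ->  (-2x)(-2y) = 4xy   [differs from xy: not invariant]

Only option (C), y/x, is unchanged by the transformation.
The common factor -2 cancels in a ratio of coordinates, while sums, products and sums of squares pick up factors of -2 or 4.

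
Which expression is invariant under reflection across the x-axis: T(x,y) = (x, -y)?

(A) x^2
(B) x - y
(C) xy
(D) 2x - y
A

The map is reflection across the x-axis: T(x,y) = (x, -y).
Substitute the transformed coordinates into each option and compare with the original:
(A) x^2  ->  (x)^2 = x^2   [equals x^2: invariant]
(B) x - y  ->  (x) - (-y) = x + y   [differs from x - y: not invariant]
(C) xy  ->  (x)(-y) = -xy   [differs from xy: not invariant]
(D) 2x - y  ->  2(x) - (-y) = 2x + y   [differs from 2x - y: not invariant]

Only option (A), x^2, is unchanged by the transformation.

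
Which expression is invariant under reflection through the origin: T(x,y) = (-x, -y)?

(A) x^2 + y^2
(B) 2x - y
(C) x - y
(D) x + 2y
A

The map is reflection through the origin: T(x,y) = (-x, -y).
Substitute the transformed coordinates into each option and compare with the original:
(A) x^2 + y^2  ->  (-x)^2 + (-y)^2 = x^2 + y^2   [equals x^2 + y^2: invariant]
(B) 2x - y  ->  2(-x) - (-y) = -2x + y   [differs from 2x - y: not invariant]
(C) x - y  ->  (-x) - (-y) = -x + y   [differs from x - y: not invariant]
(D) x + 2y  ->  (-x) + 2(-y) = -x - 2y   [differs from x + 2y: not invariant]

Only option (A), x^2 + y^2, is unchanged by the transformation.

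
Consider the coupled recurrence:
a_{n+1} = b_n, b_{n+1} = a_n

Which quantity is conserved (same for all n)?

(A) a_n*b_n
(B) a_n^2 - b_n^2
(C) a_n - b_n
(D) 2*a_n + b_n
A

Replace a_n by a_{n+1} = b_n and b_n by b_{n+1} = a_n in each option and simplify:
(A) a_n*b_n  ->  (b_n)*(a_n) = a_n*b_n   [conserved]
(B) a_n^2 - b_n^2  ->  (b_n)^2 - (a_n)^2 = -a_n^2 + b_n^2   [not conserved]
(C) a_n - b_n  ->  (b_n) - (a_n) = -a_n + b_n   [not conserved]
(D) 2*a_n + b_n  ->  2*(b_n) + (a_n) = a_n + 2*b_n   [not conserved]

Only (A) a_n*b_n returns to itself after one step, so it is the conserved quantity.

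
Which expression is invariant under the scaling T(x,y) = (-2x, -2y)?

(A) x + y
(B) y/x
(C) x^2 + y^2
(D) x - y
B

Under the uniform scaling T(x,y) = (-2x, -2y):
Substitute the transformed coordinates into each option and compare with the original:
(A) x + y  ->  (-2x) + (-2y) = -2x - 2y   [differs from x + y: not invariant]
(B) y/x  ->  (-2y)/(-2x) = y/x   [equals y/x: invariant]
(C) x^2 + y^2  ->  (-2x)^2 + (-2y)^2 = 4x^2 + 4y^2   [differs from x^2 + y^2: not invariant]
(D) x - y  ->  (-2x) - (-2y) = -2x + 2y   [differs from x - y: not invariant]

Only option (B), y/x, is unchanged by the transformation.
The common factor -2 cancels in a ratio of coordinates, while sums, products and sums of squares pick up factors of -2 or 4.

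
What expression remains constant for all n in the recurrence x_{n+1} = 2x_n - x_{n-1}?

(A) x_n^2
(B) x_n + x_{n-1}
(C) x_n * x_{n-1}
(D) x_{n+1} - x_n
D

For the recurrence x_{n+1} = 2x_n - x_{n-1}:

If x_{n+1} = 2x_n - x_{n-1}, then:
x_{n+1} - x_n = x_n - x_{n-1}
The first difference is constant throughout the sequence.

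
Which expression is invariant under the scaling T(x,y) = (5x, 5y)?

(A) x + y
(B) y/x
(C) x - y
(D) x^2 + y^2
B

Under the uniform scaling T(x,y) = (5x, 5y):
Substitute the transformed coordinates into each option and compare with the original:
(A) x + y  ->  (5x) + (5y) = 5x + 5y   [differs from x + y: not invariant]
(B) y/x  ->  (5y)/(5x) = y/x   [equals y/x: invariant]
(C) x - y  ->  (5x) - (5y) = 5x - 5y   [differs from x - y: not invariant]
(D) x^2 + y^2  ->  (5x)^2 + (5y)^2 = 25x^2 + 25y^2   [differs from x^2 + y^2: not invariant]

Only option (B), y/x, is unchanged by the transformation.
The common factor 5 cancels in a ratio of coordinates, while sums, products and sums of squares pick up factors of 5 or 25.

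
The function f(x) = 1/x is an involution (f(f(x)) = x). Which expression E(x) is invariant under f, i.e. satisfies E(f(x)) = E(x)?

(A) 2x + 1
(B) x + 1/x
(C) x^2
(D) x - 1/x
B

Replace x by f(x) = 1/x in each option and simplify. As a quick numerical cross-check, also compare E(3) with E(f(3)) = E(1/3).

(A) 2x + 1  ->  2(1/x) + 1 = (x + 2)/x; check: E(3) = 7 but E(1/3) = 5/3.   [not invariant]
(B) x + 1/x  ->  (1/x) + 1/(1/x), which simplifies back to x + 1/x; check: E(3) = 10/3, E(1/3) = 10/3.   [invariant]
(C) x^2  ->  (1/x)^2 = x^(-2); check: E(3) = 9 but E(1/3) = 1/9.   [not invariant]
(D) x - 1/x  ->  (1/x) - 1/(1/x) = -x + 1/x; check: E(3) = 8/3 but E(1/3) = -8/3.   [not invariant]

Only (B) is unchanged. E is symmetric under swapping x with f(x) = 1/x, which is exactly what an involution does.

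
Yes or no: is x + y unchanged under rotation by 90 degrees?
No

Applying rotation by 90 degrees: x' = x*cos(90 degrees) - y*sin(90 degrees) = -y, y' = x*sin(90 degrees) + y*cos(90 degrees) = x

Substituting into x + y:
(-y) + (x)
= x - y

This differs from the original expression x + y, so it is NOT invariant.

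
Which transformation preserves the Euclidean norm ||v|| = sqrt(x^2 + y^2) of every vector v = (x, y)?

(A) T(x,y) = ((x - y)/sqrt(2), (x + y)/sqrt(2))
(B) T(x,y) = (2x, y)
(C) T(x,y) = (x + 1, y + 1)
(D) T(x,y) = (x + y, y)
A

A transformation preserves a norm if ||T(v)|| = ||v|| for every v; a single vector where the norm changes rules an option out.

(A) T(x,y) = ((x - y)/sqrt(2), (x + y)/sqrt(2)): preserves the norm -- it is an orthogonal map (a rotation/reflection), and (sqrt(2)(x - y)/2)^2 + (sqrt(2)(x + y)/2)^2 simplifies to x^2 + y^2.
(B) T(x,y) = (2x, y): v = (1, 0) has norm sqrt((1)^2 + (0)^2) = 1, but T(v) = (2, 0) has norm 2 -- not preserved.
(C) T(x,y) = (x + 1, y + 1): v = (1, 0) has norm sqrt((1)^2 + (0)^2) = 1, but T(v) = (2, 1) has norm sqrt(5) -- not preserved.
(D) T(x,y) = (x + y, y): v = (0, 1) has norm sqrt((0)^2 + (1)^2) = 1, but T(v) = (1, 1) has norm sqrt(2) -- not preserved.

Therefore the answer is (A).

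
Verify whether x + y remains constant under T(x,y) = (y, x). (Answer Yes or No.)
Yes

Substitute T(x,y) = (y, x) into the expression and compare with the original.

Original: x + y
After applying T: (y) + (x) = x + y

This is identical to the original x + y, so the expression is invariant.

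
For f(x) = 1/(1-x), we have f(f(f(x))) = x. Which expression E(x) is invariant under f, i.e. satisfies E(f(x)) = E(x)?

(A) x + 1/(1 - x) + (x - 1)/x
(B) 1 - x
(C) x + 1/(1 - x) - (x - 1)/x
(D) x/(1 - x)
A

Replace x by f(x) = 1/(1 - x) in each option and simplify. As a quick numerical cross-check, also compare E(3) with E(f(3)) = E(-1/2).

(A) x + 1/(1 - x) + (x - 1)/x  ->  (1/(1 - x)) + 1/(1 - (1/(1 - x))) + ((1/(1 - x)) - 1)/(1/(1 - x)), which simplifies back to x + 1/(1 - x) + (x - 1)/x; check: E(3) = 19/6, E(-1/2) = 19/6.   [invariant]
(B) 1 - x  ->  1 - (1/(1 - x)) = x/(x - 1); check: E(3) = -2 but E(-1/2) = 3/2.   [not invariant]
(C) x + 1/(1 - x) - (x - 1)/x  ->  (1/(1 - x)) + 1/(1 - (1/(1 - x))) - ((1/(1 - x)) - 1)/(1/(1 - x)) = (x^2(1 - x) - x + (x - 1)^2)/(x(x - 1)); check: E(3) = 11/6 but E(-1/2) = -17/6.   [not invariant]
(D) x/(1 - x)  ->  (1/(1 - x))/(1 - (1/(1 - x))) = -1/x; check: E(3) = -3/2 but E(-1/2) = -1/3.   [not invariant]

Only (A) is unchanged. Indeed f(f(x)) = 1/(1 - 1/(1-x)) = (1-x)/(-x) = (x-1)/x, so E(x) = x + f(x) + f(f(x)) is the sum over the whole 3-cycle; applying f just permutes the three terms cyclically (x -> f(x) -> f(f(x)) -> x), leaving the sum unchanged.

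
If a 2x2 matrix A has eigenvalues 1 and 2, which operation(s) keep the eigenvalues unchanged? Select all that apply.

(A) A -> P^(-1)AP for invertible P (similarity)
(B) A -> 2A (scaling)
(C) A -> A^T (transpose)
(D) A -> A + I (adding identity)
A and C

Eigenvalues are preserved by:
1. Similarity transformations: A -> P^(-1)AP (same characteristic polynomial)
2. Transpose: A^T has the same eigenvalues as A

Eigenvalues are NOT preserved by:
- Adding identity: eigenvalues become 1+1, 2+1
- Scaling: eigenvalues become 2, 4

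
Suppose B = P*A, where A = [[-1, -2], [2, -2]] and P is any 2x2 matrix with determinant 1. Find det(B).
6

By the multiplicative property of determinants, det(B) = det(P*A) = det(P) * det(A) = det(A),
so the determinant is invariant under multiplication by any determinant-1 matrix; we just need det(A).

det(A) = (-1)(-2) - (-2)(2) = 2 - (-4) = 6

Therefore det(B) = 1 * 6 = 6.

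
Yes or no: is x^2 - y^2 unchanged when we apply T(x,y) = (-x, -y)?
Yes

Substitute T(x,y) = (-x, -y) into the expression and compare with the original.

Original: x^2 - y^2
After applying T: (-x)^2 - (-y)^2 = x^2 - y^2

This is identical to the original x^2 - y^2, so the expression is invariant.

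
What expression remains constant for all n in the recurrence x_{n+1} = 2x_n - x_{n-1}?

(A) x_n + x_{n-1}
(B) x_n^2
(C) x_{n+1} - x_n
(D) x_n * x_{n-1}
C

For the recurrence x_{n+1} = 2x_n - x_{n-1}:

If x_{n+1} = 2x_n - x_{n-1}, then:
x_{n+1} - x_n = x_n - x_{n-1}
The first difference is constant throughout the sequence.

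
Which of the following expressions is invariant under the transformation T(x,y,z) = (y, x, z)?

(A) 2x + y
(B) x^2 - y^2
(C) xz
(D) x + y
D

Apply T(x,y,z) = (y, x, z) to each option, i.e. replace (x, y, z) by the transformed coordinates.
Substitute the transformed coordinates into each option and compare with the original:
(A) 2x + y  ->  2(y) + (x) = x + 2y   [differs from 2x + y: not invariant]
(B) x^2 - y^2  ->  (y)^2 - (x)^2 = -x^2 + y^2   [differs from x^2 - y^2: not invariant]
(C) xz  ->  (y)(z) = yz   [differs from xz: not invariant]
(D) x + y  ->  (y) + (x) = x + y   [equals x + y: invariant]

Only option (D), x + y, is unchanged by the transformation.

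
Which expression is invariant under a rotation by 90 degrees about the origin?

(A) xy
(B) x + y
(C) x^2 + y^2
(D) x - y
C

A rotation by 90 degrees sends (x, y) to (-y, x).
Substitute the transformed coordinates into each option and compare with the original:
(A) xy  ->  (-y)(x) = -xy   [differs from xy: not invariant]
(B) x + y  ->  (-y) + (x) = x - y   [differs from x + y: not invariant]
(C) x^2 + y^2  ->  (-y)^2 + (x)^2 = x^2 + y^2   [equals x^2 + y^2: invariant]
(D) x - y  ->  (-y) - (x) = -x - y   [differs from x - y: not invariant]

Only option (C), x^2 + y^2, is unchanged by the transformation.
Geometrically, x^2 + y^2 is the squared distance from the origin, which every rotation about the origin preserves.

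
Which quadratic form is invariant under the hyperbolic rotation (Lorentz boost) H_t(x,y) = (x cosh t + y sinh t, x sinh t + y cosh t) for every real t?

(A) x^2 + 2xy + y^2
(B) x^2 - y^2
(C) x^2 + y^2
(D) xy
B

Write x' = x cosh t + y sinh t, y' = x sinh t + y cosh t and substitute into each option:
(A) x^2 + 2xy + y^2: (x' + y')^2 with x' + y' = (x + y)(cosh t + sinh t) = (x + y)e^t, so it becomes (x + y)^2 e^(2t)   [not invariant for t != 0]
(B) x^2 - y^2: (x cosh t + y sinh t)^2 - (x sinh t + y cosh t)^2 = x^2(cosh^2 t - sinh^2 t) + 2xy(cosh t sinh t - sinh t cosh t) + y^2(sinh^2 t - cosh^2 t) = x^2 - y^2   [invariant, using cosh^2 t - sinh^2 t = 1]
(C) x^2 + y^2: (x cosh t + y sinh t)^2 + (x sinh t + y cosh t)^2 = (x^2 + y^2)(cosh^2 t + sinh^2 t) + 4xy sinh t cosh t = (x^2 + y^2) cosh 2t + 2xy sinh 2t   [not invariant for t != 0]
(D) xy: (x cosh t + y sinh t)(x sinh t + y cosh t) = xy(cosh^2 t + sinh^2 t) + (x^2 + y^2) sinh t cosh t = xy cosh 2t + (x^2 + y^2)(sinh 2t)/2   [not invariant for t != 0]

Only (B) x^2 - y^2 is unchanged; it is the Minkowski form preserved by Lorentz boosts, just as x^2 + y^2 is preserved by ordinary rotations.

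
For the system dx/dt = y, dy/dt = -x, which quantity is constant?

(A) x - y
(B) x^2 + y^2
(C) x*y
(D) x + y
B

A first integral I satisfies dI/dt = 0 along every solution. Differentiate each option and use the equation of motion:
(A) d/dt[x - y] = y - (-x) = x + y, not identically 0
(B) d/dt[x^2 + y^2] = 2x*dx/dt + 2y*dy/dt = 2x*y + 2y*(-x) = 0
(C) d/dt[x*y] = (dx/dt)y + x(dy/dt) = y^2 - x^2, not identically 0
(D) d/dt[x + y] = y + (-x) = y - x, not identically 0

Only (B) has zero time-derivative. So x^2 + y^2 (the squared radius; trajectories are circles) is the conserved quantity.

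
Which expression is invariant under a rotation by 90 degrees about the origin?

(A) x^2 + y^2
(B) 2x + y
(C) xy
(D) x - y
A

A rotation by 90 degrees sends (x, y) to (-y, x).
Substitute the transformed coordinates into each option and compare with the original:
(A) x^2 + y^2  ->  (-y)^2 + (x)^2 = x^2 + y^2   [equals x^2 + y^2: invariant]
(B) 2x + y  ->  2(-y) + (x) = x - 2y   [differs from 2x + y: not invariant]
(C) xy  ->  (-y)(x) = -xy   [differs from xy: not invariant]
(D) x - y  ->  (-y) - (x) = -x - y   [differs from x - y: not invariant]

Only option (A), x^2 + y^2, is unchanged by the transformation.
Geometrically, x^2 + y^2 is the squared distance from the origin, which every rotation about the origin preserves.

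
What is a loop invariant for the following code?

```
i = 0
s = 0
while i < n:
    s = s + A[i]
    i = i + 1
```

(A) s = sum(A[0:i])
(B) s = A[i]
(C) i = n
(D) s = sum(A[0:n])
A

A loop invariant must hold before the first iteration and be re-established by every execution of the body.

(A) s = sum(A[0:i]): Initially i = 0 and s = 0 = sum of the empty slice A[0:0]. If s = sum(A[0:i]) holds at the top of an iteration, the body sets s to sum(A[0:i]) + A[i] = sum(A[0:i+1]) and then i to i+1, so s = sum(A[0:i]) holds again. At exit i = n, giving s = sum(A[0:n]).

The other options fail:
(B) s = A[i]: after the first iteration s = A[0] but i = 1, so s = A[i] compares s with the wrong element (and fails in general).
(C) i = n: false initially (i = 0); it is the exit condition, not an invariant.
(D) s = sum(A[0:n]): false before the loop (s = 0, not the full sum) -- it only becomes true at exit.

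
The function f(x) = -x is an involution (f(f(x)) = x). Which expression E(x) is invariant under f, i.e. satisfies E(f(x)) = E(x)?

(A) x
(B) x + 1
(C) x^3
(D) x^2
D

Replace x by f(x) = -x in each option and simplify. As a quick numerical cross-check, also compare E(4) with E(f(4)) = E(-4).

(A) x  ->  (-x) = -x; check: E(4) = 4 but E(-4) = -4.   [not invariant]
(B) x + 1  ->  (-x) + 1 = 1 - x; check: E(4) = 5 but E(-4) = -3.   [not invariant]
(C) x^3  ->  (-x)^3 = -x^3; check: E(4) = 64 but E(-4) = -64.   [not invariant]
(D) x^2  ->  (-x)^2, which simplifies back to x^2; check: E(4) = 16, E(-4) = 16.   [invariant]

Only (D) is unchanged. E is symmetric under swapping x with f(x) = -x, which is exactly what an involution does.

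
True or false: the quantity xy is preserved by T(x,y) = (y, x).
True

Substitute T(x,y) = (y, x) into the expression and compare with the original.

Original: xy
After applying T: (y)(x) = xy

This is identical to the original xy, so the expression is invariant.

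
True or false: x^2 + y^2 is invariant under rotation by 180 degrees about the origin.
True

Applying rotation by 180 degrees: x' = x*cos(180 degrees) - y*sin(180 degrees) = -x, y' = x*sin(180 degrees) + y*cos(180 degrees) = -y

Substituting into x^2 + y^2:
(-x)^2 + (-y)^2
= x^2 + y^2

This equals the original expression x^2 + y^2, so it IS invariant.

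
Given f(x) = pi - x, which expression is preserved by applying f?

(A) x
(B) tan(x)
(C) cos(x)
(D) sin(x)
D

For f(x) = pi - x:
sin(pi - x) = sin(x), so sine is invariant under this transformation.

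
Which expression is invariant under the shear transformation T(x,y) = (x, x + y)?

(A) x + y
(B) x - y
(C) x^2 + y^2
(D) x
D

Under the shear T(x,y) = (x, x + y):
Substitute the transformed coordinates into each option and compare with the original:
(A) x + y  ->  (x) + (x + y) = 2x + y   [differs from x + y: not invariant]
(B) x - y  ->  (x) - (x + y) = -y   [differs from x - y: not invariant]
(C) x^2 + y^2  ->  (x)^2 + (x + y)^2 = 2x^2 + 2xy + y^2   [differs from x^2 + y^2: not invariant]
(D) x  ->  (x) = x   [equals x: invariant]

Only option (D), x, is unchanged by the transformation.
A vertical shear moves points parallel to the y-axis, so the x-coordinate (and any function of x alone) is unchanged.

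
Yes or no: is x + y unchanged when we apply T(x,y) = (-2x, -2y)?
No

Substitute T(x,y) = (-2x, -2y) into the expression and compare with the original.

Original: x + y
After applying T: (-2x) + (-2y) = -2x - 2y

This differs from the original x + y (difference: -3x - 3y), so the expression is NOT invariant.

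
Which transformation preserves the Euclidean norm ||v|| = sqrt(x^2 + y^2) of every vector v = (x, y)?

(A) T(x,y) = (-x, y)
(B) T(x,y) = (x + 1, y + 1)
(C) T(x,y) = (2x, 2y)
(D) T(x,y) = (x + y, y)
A

A transformation preserves a norm if ||T(v)|| = ||v|| for every v; a single vector where the norm changes rules an option out.

(A) T(x,y) = (-x, y): preserves the norm -- it is an orthogonal map (a rotation/reflection), and (-x)^2 + (y)^2 simplifies to x^2 + y^2.
(B) T(x,y) = (x + 1, y + 1): v = (1, 0) has norm sqrt((1)^2 + (0)^2) = 1, but T(v) = (2, 1) has norm sqrt(5) -- not preserved.
(C) T(x,y) = (2x, 2y): v = (1, 0) has norm sqrt((1)^2 + (0)^2) = 1, but T(v) = (2, 0) has norm 2 -- not preserved.
(D) T(x,y) = (x + y, y): v = (0, 1) has norm sqrt((0)^2 + (1)^2) = 1, but T(v) = (1, 1) has norm sqrt(2) -- not preserved.

Therefore the answer is (A).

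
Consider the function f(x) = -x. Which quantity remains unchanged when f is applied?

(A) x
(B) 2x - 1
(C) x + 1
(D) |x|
D

For f(x) = -x:
Applying f replaces x by -x. Since |-x| = |x|, the absolute value is unchanged by f, whereas x -> -x, 2x - 1 -> -2x - 1 and x + 1 -> -x + 1 all change.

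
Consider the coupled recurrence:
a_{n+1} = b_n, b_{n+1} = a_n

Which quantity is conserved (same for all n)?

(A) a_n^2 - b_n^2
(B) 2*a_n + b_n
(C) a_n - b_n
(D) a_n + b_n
D

Replace a_n by a_{n+1} = b_n and b_n by b_{n+1} = a_n in each option and simplify:
(A) a_n^2 - b_n^2  ->  (b_n)^2 - (a_n)^2 = -a_n^2 + b_n^2   [not conserved]
(B) 2*a_n + b_n  ->  2*(b_n) + (a_n) = a_n + 2*b_n   [not conserved]
(C) a_n - b_n  ->  (b_n) - (a_n) = -a_n + b_n   [not conserved]
(D) a_n + b_n  ->  (b_n) + (a_n) = a_n + b_n   [conserved]

Only (D) a_n + b_n returns to itself after one step, so it is the conserved quantity.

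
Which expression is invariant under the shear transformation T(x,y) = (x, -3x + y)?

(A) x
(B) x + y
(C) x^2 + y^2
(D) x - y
A

Under the shear T(x,y) = (x, -3x + y):
Substitute the transformed coordinates into each option and compare with the original:
(A) x  ->  (x) = x   [equals x: invariant]
(B) x + y  ->  (x) + (-3x + y) = -2x + y   [differs from x + y: not invariant]
(C) x^2 + y^2  ->  (x)^2 + (-3x + y)^2 = 10x^2 - 6xy + y^2   [differs from x^2 + y^2: not invariant]
(D) x - y  ->  (x) - (-3x + y) = 4x - y   [differs from x - y: not invariant]

Only option (A), x, is unchanged by the transformation.
A vertical shear moves points parallel to the y-axis, so the x-coordinate (and any function of x alone) is unchanged.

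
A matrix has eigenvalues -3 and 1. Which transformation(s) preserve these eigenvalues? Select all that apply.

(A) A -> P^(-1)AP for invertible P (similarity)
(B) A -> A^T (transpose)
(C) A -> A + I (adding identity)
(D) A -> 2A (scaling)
A and B

Eigenvalues are preserved by:
1. Similarity transformations: A -> P^(-1)AP (same characteristic polynomial)
2. Transpose: A^T has the same eigenvalues as A

Eigenvalues are NOT preserved by:
- Adding identity: eigenvalues become -3+1, 1+1
- Scaling: eigenvalues become -6, 2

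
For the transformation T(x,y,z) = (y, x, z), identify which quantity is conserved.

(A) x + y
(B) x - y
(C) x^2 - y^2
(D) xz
A

Apply T(x,y,z) = (y, x, z) to each option, i.e. replace (x, y, z) by the transformed coordinates.
Substitute the transformed coordinates into each option and compare with the original:
(A) x + y  ->  (y) + (x) = x + y   [equals x + y: invariant]
(B) x - y  ->  (y) - (x) = -x + y   [differs from x - y: not invariant]
(C) x^2 - y^2  ->  (y)^2 - (x)^2 = -x^2 + y^2   [differs from x^2 - y^2: not invariant]
(D) xz  ->  (y)(z) = yz   [differs from xz: not invariant]

Only option (A), x + y, is unchanged by the transformation.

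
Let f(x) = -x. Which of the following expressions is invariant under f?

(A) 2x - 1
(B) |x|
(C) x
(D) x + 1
B

For f(x) = -x:
Applying f replaces x by -x. Since |-x| = |x|, the absolute value is unchanged by f, whereas x -> -x, 2x - 1 -> -2x - 1 and x + 1 -> -x + 1 all change.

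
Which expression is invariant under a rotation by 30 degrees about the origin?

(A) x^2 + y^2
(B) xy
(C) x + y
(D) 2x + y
A

A rotation by 30 degrees sends (x, y) to (sqrt(3)x/2 - y/2, x/2 + sqrt(3)y/2).
Substitute the transformed coordinates into each option and compare with the original:
(A) x^2 + y^2  ->  (sqrt(3)x/2 - y/2)^2 + (x/2 + sqrt(3)y/2)^2 = x^2 + y^2   [equals x^2 + y^2: invariant]
(B) xy  ->  (sqrt(3)x/2 - y/2)(x/2 + sqrt(3)y/2) = sqrt(3)x^2/4 + xy/2 - sqrt(3)y^2/4   [differs from xy: not invariant]
(C) x + y  ->  (sqrt(3)x/2 - y/2) + (x/2 + sqrt(3)y/2) = x/2 + sqrt(3)x/2 - y/2 + sqrt(3)y/2   [differs from x + y: not invariant]
(D) 2x + y  ->  2(sqrt(3)x/2 - y/2) + (x/2 + sqrt(3)y/2) = x/2 + sqrt(3)x - y + sqrt(3)y/2   [differs from 2x + y: not invariant]

Only option (A), x^2 + y^2, is unchanged by the transformation.
Geometrically, x^2 + y^2 is the squared distance from the origin, which every rotation about the origin preserves.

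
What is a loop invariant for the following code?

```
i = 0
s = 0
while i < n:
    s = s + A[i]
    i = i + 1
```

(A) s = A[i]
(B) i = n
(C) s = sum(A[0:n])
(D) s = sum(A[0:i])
D

A loop invariant must hold before the first iteration and be re-established by every execution of the body.

(D) s = sum(A[0:i]): Initially i = 0 and s = 0 = sum of the empty slice A[0:0]. If s = sum(A[0:i]) holds at the top of an iteration, the body sets s to sum(A[0:i]) + A[i] = sum(A[0:i+1]) and then i to i+1, so s = sum(A[0:i]) holds again. At exit i = n, giving s = sum(A[0:n]).

The other options fail:
(A) s = A[i]: after the first iteration s = A[0] but i = 1, so s = A[i] compares s with the wrong element (and fails in general).
(B) i = n: false initially (i = 0); it is the exit condition, not an invariant.
(C) s = sum(A[0:n]): false before the loop (s = 0, not the full sum) -- it only becomes true at exit.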